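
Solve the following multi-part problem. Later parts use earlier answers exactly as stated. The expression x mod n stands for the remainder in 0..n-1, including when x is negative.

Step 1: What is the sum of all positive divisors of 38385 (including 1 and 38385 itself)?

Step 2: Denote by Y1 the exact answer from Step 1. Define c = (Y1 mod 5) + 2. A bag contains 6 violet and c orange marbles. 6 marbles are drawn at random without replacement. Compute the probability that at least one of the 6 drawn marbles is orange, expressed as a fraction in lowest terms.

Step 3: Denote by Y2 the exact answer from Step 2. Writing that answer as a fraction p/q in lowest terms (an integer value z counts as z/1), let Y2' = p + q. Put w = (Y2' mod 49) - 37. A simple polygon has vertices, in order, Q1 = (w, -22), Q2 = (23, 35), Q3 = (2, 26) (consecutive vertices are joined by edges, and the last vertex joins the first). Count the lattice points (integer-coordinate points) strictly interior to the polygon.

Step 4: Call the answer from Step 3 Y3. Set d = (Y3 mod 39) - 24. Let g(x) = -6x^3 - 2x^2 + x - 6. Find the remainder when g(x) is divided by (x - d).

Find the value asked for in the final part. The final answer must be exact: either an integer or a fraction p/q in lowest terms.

Step 1: 38385 = 3^2 * 5 * 853; sigma = (1 + 3 + 9) * (1 + 5) * (1 + 853) = 13 * 6 * 854 = 66612; answer 66612
Step 2: Y1 = 66612; c = 4; total draws C(10,6) = 210; complement C(6,6) = 1; favorable 210 - 1 = 209; P = 209/210; answer 209/210
Step 3: Y2 = 209/210; threaded value p + q = 419; w = -10; cross terms: (-10*35 - 23*-22)=156, (23*26 - 2*35)=528, (2*-22 - -10*26)=216; twice the area = |900| = 900; area = 450; boundary points = 3 + 3 + 12 = 18; strictly interior points = area - boundary/2 + 1 = 442; answer 442
Step 4: Y3 = 442; d = -11; remainder = value at the root: -6*(-11)^3 - 2*(-11)^2 + 1*(-11)^1 - 6 = (7986) + (-242) + (-11) + (-6) = 7727; answer 7727

7727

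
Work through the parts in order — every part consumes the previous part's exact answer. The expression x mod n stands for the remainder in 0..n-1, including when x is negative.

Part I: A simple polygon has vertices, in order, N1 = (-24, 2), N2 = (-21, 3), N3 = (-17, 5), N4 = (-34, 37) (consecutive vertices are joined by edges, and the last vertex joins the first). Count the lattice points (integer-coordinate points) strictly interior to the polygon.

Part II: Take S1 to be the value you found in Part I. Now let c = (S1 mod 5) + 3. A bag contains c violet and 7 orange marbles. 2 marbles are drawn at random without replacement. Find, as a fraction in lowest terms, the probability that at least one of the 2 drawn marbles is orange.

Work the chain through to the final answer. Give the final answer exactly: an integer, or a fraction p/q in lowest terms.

14/15

Part I: cross terms: (-24*3 - -21*2)=-30, (-21*5 - -17*3)=-54, (-17*37 - -34*5)=-459, (-34*2 - -24*37)=820; twice the area = |277| = 277; area = 277/2; boundary points = 1 + 2 + 1 + 5 = 9; strictly interior points = area - boundary/2 + 1 = 135; answer 135
Part II: S1 = 135; c = 3; total draws C(10,2) = 45; complement C(3,2) = 3; favorable 45 - 3 = 42; P = 14/15; answer 14/15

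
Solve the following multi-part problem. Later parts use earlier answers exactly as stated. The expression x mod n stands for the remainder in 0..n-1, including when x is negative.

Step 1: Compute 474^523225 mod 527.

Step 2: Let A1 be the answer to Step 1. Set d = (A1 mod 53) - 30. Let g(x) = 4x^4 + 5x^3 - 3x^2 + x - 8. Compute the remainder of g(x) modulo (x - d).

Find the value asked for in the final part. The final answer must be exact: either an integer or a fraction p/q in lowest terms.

Step 1: squarings mod 527: 474^1=474, 474^2=174, 474^4=237, 474^8=307, 474^16=443, 474^32=205, 474^64=392, 474^128=307, 474^256=443, 474^512=205, 474^1024=392, 474^2048=307, 474^4096=443, 474^8192=205, 474^16384=392, 474^32768=307, 474^65536=443, 474^131072=205, 474^262144=392; 474^523225 = 474^1 * 474^8 * 474^16 * 474^64 * 474^128 * 474^256 * 474^512 * 474^2048 * 474^4096 * 474^8192 * 474^16384 * 474^32768 * 474^65536 * 474^131072 * 474^262144 = 253 (mod 527); answer 253
Step 2: A1 = 253; d = 11; remainder = value at the root: 4*(11)^4 + 5*(11)^3 - 3*(11)^2 + 1*(11)^1 - 8 = (58564) + (6655) + (-363) + (11) + (-8) = 64859; answer 64859

64859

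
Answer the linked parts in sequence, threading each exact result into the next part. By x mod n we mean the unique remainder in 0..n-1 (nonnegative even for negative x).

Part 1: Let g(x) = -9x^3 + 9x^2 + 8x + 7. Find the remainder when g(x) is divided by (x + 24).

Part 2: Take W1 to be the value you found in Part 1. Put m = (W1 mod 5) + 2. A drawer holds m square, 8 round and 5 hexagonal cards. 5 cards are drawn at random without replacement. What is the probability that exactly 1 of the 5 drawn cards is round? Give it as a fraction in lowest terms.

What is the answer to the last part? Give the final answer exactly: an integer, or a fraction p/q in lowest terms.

Part 1: remainder = value at the root: -9*(-24)^3 + 9*(-24)^2 + 8*(-24)^1 + 7 = (124416) + (5184) + (-192) + (7) = 129415; answer 129415
Part 2: W1 = 129415; m = 2; total draws C(15,5) = 3003; favorable C(8,1)*C(7,4) = 280; P = 40/429; answer 40/429

40/429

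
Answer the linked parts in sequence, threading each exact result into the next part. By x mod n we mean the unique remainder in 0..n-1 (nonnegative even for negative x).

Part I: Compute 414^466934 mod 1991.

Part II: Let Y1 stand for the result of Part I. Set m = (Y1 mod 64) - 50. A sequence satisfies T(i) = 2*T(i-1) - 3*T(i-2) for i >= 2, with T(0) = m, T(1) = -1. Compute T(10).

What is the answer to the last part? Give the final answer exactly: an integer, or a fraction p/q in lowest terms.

1774

Part I: squarings mod 1991: 414^1=414, 414^2=170, 414^4=1026, 414^8=1428, 414^16=400, 414^32=720, 414^64=740, 414^128=75, 414^256=1643, 414^512=1644, 414^1024=949, 414^2048=669, 414^4096=1577, 414^8192=170, 414^16384=1026, 414^32768=1428, 414^65536=400, 414^131072=720, 414^262144=740; 414^466934 = 414^2 * 414^4 * 414^16 * 414^32 * 414^64 * 414^128 * 414^256 * 414^512 * 414^1024 * 414^2048 * 414^4096 * 414^65536 * 414^131072 * 414^262144 = 1642 (mod 1991); answer 1642
Part II: Y1 = 1642; m = -8; T(2) = 2*(-1) - 3*(-8) = 22; iterating: T(2)=22, T(3)=47, T(4)=28, T(5)=-85, T(6)=-254, T(7)=-253, T(8)=256, T(9)=1271, T(10)=1774; answer 1774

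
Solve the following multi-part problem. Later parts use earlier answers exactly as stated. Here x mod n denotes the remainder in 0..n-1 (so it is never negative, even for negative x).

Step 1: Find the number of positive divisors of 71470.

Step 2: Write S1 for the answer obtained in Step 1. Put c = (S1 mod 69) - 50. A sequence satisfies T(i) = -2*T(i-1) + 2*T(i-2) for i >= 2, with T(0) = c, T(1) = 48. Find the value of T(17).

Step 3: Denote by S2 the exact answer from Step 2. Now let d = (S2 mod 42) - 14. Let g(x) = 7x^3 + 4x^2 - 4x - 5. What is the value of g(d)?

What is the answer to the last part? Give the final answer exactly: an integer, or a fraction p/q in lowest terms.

Step 1: 71470 = 2 * 5 * 7 * 1021; number of divisors = (1+1) * (1+1) * (1+1) * (1+1) = 16; answer 16
Step 2: S1 = 16; c = -34; T(2) = -2*(48) + 2*(-34) = -164; iterating: T(2)=-164, T(3)=424, T(4)=-1176, T(5)=3200, T(6)=-8752, T(7)=23904, T(8)=-65312, T(9)=178432, T(10)=-487488, T(11)=1331840, T(12)=-3638656, T(13)=9940992, T(14)=-27159296, T(15)=74200576, T(16)=-202719744, T(17)=553840640; answer 553840640
Step 3: S2 = 553840640; d = 24; 7*(24)^3 + 4*(24)^2 - 4*(24)^1 - 5 = (96768) + (2304) + (-96) + (-5) = 98971; answer 98971

98971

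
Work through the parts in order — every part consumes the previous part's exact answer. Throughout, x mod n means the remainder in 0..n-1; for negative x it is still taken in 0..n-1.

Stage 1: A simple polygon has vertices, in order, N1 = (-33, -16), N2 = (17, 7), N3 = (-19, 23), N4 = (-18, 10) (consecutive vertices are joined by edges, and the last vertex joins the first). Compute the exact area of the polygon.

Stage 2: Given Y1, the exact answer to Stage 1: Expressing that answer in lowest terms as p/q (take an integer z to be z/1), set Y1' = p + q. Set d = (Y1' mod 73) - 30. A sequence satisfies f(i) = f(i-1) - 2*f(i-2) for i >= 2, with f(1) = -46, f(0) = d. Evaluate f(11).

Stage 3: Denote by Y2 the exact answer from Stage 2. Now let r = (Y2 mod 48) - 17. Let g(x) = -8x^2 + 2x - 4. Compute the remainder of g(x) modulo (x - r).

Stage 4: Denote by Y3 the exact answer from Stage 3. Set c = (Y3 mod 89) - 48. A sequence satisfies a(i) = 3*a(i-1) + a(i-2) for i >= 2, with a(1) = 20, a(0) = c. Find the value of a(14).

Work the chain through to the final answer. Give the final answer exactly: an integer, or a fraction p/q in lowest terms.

38668699

Stage 1: cross terms: (-33*7 - 17*-16)=41, (17*23 - -19*7)=524, (-19*10 - -18*23)=224, (-18*-16 - -33*10)=618; twice the area = |1407| = 1407; area = 1407/2; answer 1407/2
Stage 2: Y1 = 1407/2; threaded value p + q = 1409; d = -8; f(2) = 1*(-46) - 2*(-8) = -30; iterating: f(2)=-30, f(3)=62, f(4)=122, f(5)=-2, f(6)=-246, f(7)=-242, f(8)=250, f(9)=734, f(10)=234, f(11)=-1234; answer -1234
Stage 3: Y2 = -1234; r = -3; remainder = value at the root: -8*(-3)^2 + 2*(-3)^1 - 4 = (-72) + (-6) + (-4) = -82; answer -82
Stage 4: Y3 = -82; c = -41; a(2) = 3*(20) + 1*(-41) = 19; iterating: a(2)=19, a(3)=77, a(4)=250, a(5)=827, a(6)=2731, a(7)=9020, a(8)=29791, a(9)=98393, a(10)=324970, a(11)=1073303, a(12)=3544879, a(13)=11707940, a(14)=38668699; answer 38668699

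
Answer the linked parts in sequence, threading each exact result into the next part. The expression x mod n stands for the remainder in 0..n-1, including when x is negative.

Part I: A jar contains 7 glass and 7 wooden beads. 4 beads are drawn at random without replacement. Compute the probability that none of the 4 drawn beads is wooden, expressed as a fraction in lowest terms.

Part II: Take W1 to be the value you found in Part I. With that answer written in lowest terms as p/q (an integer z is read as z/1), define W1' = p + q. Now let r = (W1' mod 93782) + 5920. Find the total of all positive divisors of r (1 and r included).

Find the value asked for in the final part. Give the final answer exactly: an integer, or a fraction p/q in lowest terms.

11172

Part I: total draws C(14,4) = 1001; favorable C(7,4) = 35; P = 5/143; answer 5/143
Part II: W1 = 5/143; threaded value p + q = 148; r = 6068; 6068 = 2^2 * 37 * 41; sigma = (1 + 2 + 4) * (1 + 37) * (1 + 41) = 7 * 38 * 42 = 11172; answer 11172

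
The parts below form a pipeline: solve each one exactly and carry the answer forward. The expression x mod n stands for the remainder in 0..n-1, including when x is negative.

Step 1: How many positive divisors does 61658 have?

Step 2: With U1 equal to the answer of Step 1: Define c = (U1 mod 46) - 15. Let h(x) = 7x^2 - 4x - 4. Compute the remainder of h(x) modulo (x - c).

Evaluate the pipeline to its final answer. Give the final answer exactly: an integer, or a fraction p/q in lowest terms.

Step 1: 61658 = 2 * 30829; number of divisors = (1+1) * (1+1) = 4; answer 4
Step 2: U1 = 4; c = -11; remainder = value at the root: 7*(-11)^2 - 4*(-11)^1 - 4 = (847) + (44) + (-4) = 887; answer 887

887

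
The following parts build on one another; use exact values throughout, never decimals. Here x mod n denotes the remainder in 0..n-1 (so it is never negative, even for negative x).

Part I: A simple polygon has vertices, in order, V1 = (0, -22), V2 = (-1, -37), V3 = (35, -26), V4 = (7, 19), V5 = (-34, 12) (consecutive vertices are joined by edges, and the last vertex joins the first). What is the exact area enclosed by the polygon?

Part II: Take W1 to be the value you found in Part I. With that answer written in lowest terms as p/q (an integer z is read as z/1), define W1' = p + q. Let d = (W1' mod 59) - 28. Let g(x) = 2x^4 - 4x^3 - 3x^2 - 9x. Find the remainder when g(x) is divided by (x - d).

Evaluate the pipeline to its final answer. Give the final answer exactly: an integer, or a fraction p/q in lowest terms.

86940

Part I: cross terms: (0*-37 - -1*-22)=-22, (-1*-26 - 35*-37)=1321, (35*19 - 7*-26)=847, (7*12 - -34*19)=730, (-34*-22 - 0*12)=748; twice the area = |3624| = 3624; area = 1812; answer 1812
Part II: W1 = 1812; threaded value p + q = 1813; d = 15; remainder = value at the root: 2*(15)^4 - 4*(15)^3 - 3*(15)^2 - 9*(15)^1 = (101250) + (-13500) + (-675) + (-135) = 86940; answer 86940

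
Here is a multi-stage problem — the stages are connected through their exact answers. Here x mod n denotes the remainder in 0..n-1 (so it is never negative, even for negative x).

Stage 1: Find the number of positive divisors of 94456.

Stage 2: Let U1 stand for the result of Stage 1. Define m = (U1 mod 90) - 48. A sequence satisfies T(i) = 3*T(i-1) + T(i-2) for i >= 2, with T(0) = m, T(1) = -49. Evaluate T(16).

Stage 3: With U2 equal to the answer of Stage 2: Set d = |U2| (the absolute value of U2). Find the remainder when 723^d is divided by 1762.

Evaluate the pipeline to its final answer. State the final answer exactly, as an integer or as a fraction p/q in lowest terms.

1325

Stage 1: 94456 = 2^3 * 11807; number of divisors = (3+1) * (1+1) = 8; answer 8
Stage 2: U1 = 8; m = -40; T(2) = 3*(-49) + 1*(-40) = -187; iterating: T(2)=-187, T(3)=-610, T(4)=-2017, T(5)=-6661, T(6)=-22000, T(7)=-72661, T(8)=-239983, T(9)=-792610, T(10)=-2617813, T(11)=-8646049, T(12)=-28555960, T(13)=-94313929, T(14)=-311497747, T(15)=-1028807170, T(16)=-3397919257; answer -3397919257
Stage 3: U2 = -3397919257; d = 3397919257; squarings mod 1762: 723^1=723, 723^2=1177, 723^4=397, 723^8=791, 723^16=171, 723^32=1049, 723^64=913, 723^128=143, 723^256=1067, 723^512=237, 723^1024=1547, 723^2048=413, 723^4096=1417, 723^8192=971, 723^16384=171, 723^32768=1049, 723^65536=913, 723^131072=143, 723^262144=1067, 723^524288=237, 723^1048576=1547, 723^2097152=413, 723^4194304=1417, 723^8388608=971, 723^16777216=171, 723^33554432=1049, 723^67108864=913, 723^134217728=143, 723^268435456=1067, 723^536870912=237, 723^1073741824=1547, 723^2147483648=413; 723^3397919257 = 723^1 * 723^8 * 723^16 * 723^512 * 723^8192 * 723^524288 * 723^8388608 * 723^33554432 * 723^134217728 * 723^1073741824 * 723^2147483648 = 1325 (mod 1762); answer 1325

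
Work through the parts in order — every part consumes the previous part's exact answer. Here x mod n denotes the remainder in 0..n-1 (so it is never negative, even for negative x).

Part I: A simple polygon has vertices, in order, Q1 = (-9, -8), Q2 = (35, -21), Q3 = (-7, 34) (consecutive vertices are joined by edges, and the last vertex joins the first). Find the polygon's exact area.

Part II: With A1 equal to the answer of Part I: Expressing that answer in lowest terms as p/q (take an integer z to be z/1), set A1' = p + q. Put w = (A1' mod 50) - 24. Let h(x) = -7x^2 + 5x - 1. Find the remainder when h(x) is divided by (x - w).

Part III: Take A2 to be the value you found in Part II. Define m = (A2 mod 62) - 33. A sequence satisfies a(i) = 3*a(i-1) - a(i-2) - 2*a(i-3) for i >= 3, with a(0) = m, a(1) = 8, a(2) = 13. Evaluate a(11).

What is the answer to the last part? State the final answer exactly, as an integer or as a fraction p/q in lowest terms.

-39493

Part I: cross terms: (-9*-21 - 35*-8)=469, (35*34 - -7*-21)=1043, (-7*-8 - -9*34)=362; twice the area = |1874| = 1874; area = 937; answer 937
Part II: A1 = 937; threaded value p + q = 938; w = 14; remainder = value at the root: -7*(14)^2 + 5*(14)^1 - 1 = (-1372) + (70) + (-1) = -1303; answer -1303
Part III: A2 = -1303; m = 28; a(3) = 3*(13) - 1*(8) - 2*(28) = -25; iterating: a(3)=-25, a(4)=-104, a(5)=-313, a(6)=-785, a(7)=-1834, a(8)=-4091, a(9)=-8869, a(10)=-18848, a(11)=-39493; answer -39493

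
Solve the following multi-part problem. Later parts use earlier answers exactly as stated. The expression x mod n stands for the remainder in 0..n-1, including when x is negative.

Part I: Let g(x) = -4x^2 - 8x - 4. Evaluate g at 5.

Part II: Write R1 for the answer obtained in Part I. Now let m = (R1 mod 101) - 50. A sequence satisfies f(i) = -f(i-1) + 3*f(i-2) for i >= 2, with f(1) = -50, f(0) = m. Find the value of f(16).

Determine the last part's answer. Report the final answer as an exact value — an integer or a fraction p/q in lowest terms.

Part I: -4*(5)^2 - 8*(5)^1 - 4 = (-100) + (-40) + (-4) = -144; answer -144
Part II: R1 = -144; m = 8; f(2) = -1*(-50) + 3*(8) = 74; iterating: f(2)=74, f(3)=-224, f(4)=446, f(5)=-1118, f(6)=2456, f(7)=-5810, f(8)=13178, f(9)=-30608, f(10)=70142, f(11)=-161966, f(12)=372392, f(13)=-858290, f(14)=1975466, f(15)=-4550336, f(16)=10476734; answer 10476734

10476734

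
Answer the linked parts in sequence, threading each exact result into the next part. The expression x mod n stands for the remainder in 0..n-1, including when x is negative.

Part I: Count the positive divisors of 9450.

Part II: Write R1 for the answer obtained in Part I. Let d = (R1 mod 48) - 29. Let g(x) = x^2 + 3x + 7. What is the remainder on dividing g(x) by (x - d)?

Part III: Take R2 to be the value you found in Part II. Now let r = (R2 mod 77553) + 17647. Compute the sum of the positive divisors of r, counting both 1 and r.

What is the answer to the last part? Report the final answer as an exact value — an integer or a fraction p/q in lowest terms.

Part I: 9450 = 2 * 3^3 * 5^2 * 7; number of divisors = (1+1) * (3+1) * (2+1) * (1+1) = 48; answer 48
Part II: R1 = 48; d = -29; remainder = value at the root: 1*(-29)^2 + 3*(-29)^1 + 7 = (841) + (-87) + (7) = 761; answer 761
Part III: R2 = 761; r = 18408; 18408 = 2^3 * 3 * 13 * 59; sigma = (1 + 2 + 4 + 8) * (1 + 3) * (1 + 13) * (1 + 59) = 15 * 4 * 14 * 60 = 50400; answer 50400

50400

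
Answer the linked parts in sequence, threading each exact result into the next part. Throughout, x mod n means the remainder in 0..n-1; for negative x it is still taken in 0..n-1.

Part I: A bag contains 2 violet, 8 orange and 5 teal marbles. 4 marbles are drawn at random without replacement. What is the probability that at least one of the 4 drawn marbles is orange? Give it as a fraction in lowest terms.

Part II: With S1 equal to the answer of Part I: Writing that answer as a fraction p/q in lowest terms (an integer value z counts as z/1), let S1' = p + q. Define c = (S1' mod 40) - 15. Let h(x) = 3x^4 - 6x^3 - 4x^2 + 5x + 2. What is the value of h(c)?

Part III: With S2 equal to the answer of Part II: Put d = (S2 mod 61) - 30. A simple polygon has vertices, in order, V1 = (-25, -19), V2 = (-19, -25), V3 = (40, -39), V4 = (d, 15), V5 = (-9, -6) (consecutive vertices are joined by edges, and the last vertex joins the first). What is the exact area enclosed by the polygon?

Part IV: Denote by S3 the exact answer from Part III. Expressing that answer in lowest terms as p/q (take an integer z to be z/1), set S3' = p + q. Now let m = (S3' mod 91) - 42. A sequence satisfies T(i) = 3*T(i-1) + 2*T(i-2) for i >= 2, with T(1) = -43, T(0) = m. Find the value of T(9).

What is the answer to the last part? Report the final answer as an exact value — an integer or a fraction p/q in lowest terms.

-660217

Part I: total draws C(15,4) = 1365; complement C(7,4) = 35; favorable 1365 - 35 = 1330; P = 38/39; answer 38/39
Part II: S1 = 38/39; threaded value p + q = 77; c = 22; 3*(22)^4 - 6*(22)^3 - 4*(22)^2 + 5*(22)^1 + 2 = (702768) + (-63888) + (-1936) + (110) + (2) = 637056; answer 637056
Part III: S2 = 637056; d = 3; cross terms: (-25*-25 - -19*-19)=264, (-19*-39 - 40*-25)=1741, (40*15 - 3*-39)=717, (3*-6 - -9*15)=117, (-9*-19 - -25*-6)=21; twice the area = |2860| = 2860; area = 1430; answer 1430
Part IV: S3 = 1430; threaded value p + q = 1431; m = 24; T(2) = 3*(-43) + 2*(24) = -81; iterating: T(2)=-81, T(3)=-329, T(4)=-1149, T(5)=-4105, T(6)=-14613, T(7)=-52049, T(8)=-185373, T(9)=-660217; answer -660217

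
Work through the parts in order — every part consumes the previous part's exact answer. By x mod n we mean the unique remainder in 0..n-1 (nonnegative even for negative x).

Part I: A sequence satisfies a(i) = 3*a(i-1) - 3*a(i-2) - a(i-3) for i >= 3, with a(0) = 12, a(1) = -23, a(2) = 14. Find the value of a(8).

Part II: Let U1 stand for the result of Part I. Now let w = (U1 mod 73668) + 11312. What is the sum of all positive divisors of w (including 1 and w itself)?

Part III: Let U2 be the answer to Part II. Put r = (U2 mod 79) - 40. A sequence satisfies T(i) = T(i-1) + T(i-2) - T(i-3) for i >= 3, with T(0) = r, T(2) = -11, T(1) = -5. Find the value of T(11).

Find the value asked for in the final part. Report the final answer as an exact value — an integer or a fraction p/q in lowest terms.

Part I: a(3) = 3*(14) - 3*(-23) - 1*(12) = 99; iterating: a(3)=99, a(4)=278, a(5)=523, a(6)=636, a(7)=61, a(8)=-2248; answer -2248
Part II: U1 = -2248; w = 82732; 82732 = 2^2 * 13 * 37 * 43; sigma = (1 + 2 + 4) * (1 + 13) * (1 + 37) * (1 + 43) = 7 * 14 * 38 * 44 = 163856; answer 163856
Part III: U2 = 163856; r = -30; T(3) = 1*(-11) + 1*(-5) - 1*(-30) = 14; iterating: T(3)=14, T(4)=8, T(5)=33, T(6)=27, T(7)=52, T(8)=46, T(9)=71, T(10)=65, T(11)=90; answer 90

90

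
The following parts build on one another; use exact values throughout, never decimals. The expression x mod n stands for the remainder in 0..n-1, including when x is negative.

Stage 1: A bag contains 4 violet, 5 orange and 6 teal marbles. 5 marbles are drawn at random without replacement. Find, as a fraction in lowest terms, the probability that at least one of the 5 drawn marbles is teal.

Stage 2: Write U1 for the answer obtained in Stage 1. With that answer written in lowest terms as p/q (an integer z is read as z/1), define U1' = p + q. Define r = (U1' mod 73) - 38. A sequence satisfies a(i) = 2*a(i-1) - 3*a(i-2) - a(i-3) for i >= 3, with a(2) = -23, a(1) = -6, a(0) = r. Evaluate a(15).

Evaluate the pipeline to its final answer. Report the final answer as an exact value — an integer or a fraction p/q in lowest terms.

Stage 1: total draws C(15,5) = 3003; complement C(9,5) = 126; favorable 3003 - 126 = 2877; P = 137/143; answer 137/143
Stage 2: U1 = 137/143; threaded value p + q = 280; r = 23; a(3) = 2*(-23) - 3*(-6) - 1*(23) = -51; iterating: a(3)=-51, a(4)=-27, a(5)=122, a(6)=376, a(7)=413, a(8)=-424, a(9)=-2463, a(10)=-4067, a(11)=-321, a(12)=14022, a(13)=33074, a(14)=24403, a(15)=-64438; answer -64438

-64438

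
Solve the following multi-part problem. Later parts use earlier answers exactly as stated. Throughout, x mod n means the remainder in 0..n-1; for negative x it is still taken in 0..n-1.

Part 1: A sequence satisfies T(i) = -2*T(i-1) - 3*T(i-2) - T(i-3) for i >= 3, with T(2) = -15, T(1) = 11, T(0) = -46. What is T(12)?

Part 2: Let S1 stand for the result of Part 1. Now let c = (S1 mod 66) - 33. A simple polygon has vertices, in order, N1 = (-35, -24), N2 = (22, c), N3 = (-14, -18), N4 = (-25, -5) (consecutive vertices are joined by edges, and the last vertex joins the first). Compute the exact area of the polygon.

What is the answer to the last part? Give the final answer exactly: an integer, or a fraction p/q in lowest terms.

Part 1: T(3) = -2*(-15) - 3*(11) - 1*(-46) = 43; iterating: T(3)=43, T(4)=-52, T(5)=-10, T(6)=133, T(7)=-184, T(8)=-21, T(9)=461, T(10)=-675, T(11)=-12, T(12)=1588; answer 1588
Part 2: S1 = 1588; c = -29; cross terms: (-35*-29 - 22*-24)=1543, (22*-18 - -14*-29)=-802, (-14*-5 - -25*-18)=-380, (-25*-24 - -35*-5)=425; twice the area = |786| = 786; area = 393; answer 393

393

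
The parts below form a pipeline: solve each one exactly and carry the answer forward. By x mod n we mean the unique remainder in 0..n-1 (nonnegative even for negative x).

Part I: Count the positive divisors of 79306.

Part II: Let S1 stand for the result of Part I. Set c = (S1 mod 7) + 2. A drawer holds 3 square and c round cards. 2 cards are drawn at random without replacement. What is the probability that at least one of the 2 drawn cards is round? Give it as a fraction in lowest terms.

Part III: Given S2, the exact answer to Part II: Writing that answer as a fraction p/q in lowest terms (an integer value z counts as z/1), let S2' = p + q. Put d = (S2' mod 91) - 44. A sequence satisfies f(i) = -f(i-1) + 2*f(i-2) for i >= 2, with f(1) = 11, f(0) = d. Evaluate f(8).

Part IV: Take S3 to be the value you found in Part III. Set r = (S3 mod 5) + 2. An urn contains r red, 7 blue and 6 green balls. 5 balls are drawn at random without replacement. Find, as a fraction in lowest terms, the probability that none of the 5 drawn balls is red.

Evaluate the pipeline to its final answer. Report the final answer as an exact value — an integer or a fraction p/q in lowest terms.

3/7

Part I: 79306 = 2 * 19 * 2087; number of divisors = (1+1) * (1+1) * (1+1) = 8; answer 8
Part II: S1 = 8; c = 3; total draws C(6,2) = 15; complement C(3,2) = 3; favorable 15 - 3 = 12; P = 4/5; answer 4/5
Part III: S2 = 4/5; threaded value p + q = 9; d = -35; f(2) = -1*(11) + 2*(-35) = -81; iterating: f(2)=-81, f(3)=103, f(4)=-265, f(5)=471, f(6)=-1001, f(7)=1943, f(8)=-3945; answer -3945
Part IV: S3 = -3945; r = 2; total draws C(15,5) = 3003; favorable C(13,5) = 1287; P = 3/7; answer 3/7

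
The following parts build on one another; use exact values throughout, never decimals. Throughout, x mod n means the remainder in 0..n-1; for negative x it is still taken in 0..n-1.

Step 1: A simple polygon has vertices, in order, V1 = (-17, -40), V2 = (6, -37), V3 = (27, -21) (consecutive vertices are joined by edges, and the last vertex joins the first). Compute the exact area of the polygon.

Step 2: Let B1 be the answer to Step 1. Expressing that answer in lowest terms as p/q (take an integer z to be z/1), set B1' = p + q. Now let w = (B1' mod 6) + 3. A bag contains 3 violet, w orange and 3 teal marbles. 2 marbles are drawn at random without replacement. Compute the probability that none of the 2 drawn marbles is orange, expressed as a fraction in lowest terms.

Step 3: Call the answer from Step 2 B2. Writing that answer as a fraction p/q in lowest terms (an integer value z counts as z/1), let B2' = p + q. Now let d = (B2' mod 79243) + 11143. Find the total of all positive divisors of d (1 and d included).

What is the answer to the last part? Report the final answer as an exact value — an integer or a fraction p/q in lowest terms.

11376

Step 1: cross terms: (-17*-37 - 6*-40)=869, (6*-21 - 27*-37)=873, (27*-40 - -17*-21)=-1437; twice the area = |305| = 305; area = 305/2; answer 305/2
Step 2: B1 = 305/2; threaded value p + q = 307; w = 4; total draws C(10,2) = 45; favorable C(6,2) = 15; P = 1/3; answer 1/3
Step 3: B2 = 1/3; threaded value p + q = 4; d = 11147; 11147 = 71 * 157; sigma = (1 + 71) * (1 + 157) = 72 * 158 = 11376; answer 11376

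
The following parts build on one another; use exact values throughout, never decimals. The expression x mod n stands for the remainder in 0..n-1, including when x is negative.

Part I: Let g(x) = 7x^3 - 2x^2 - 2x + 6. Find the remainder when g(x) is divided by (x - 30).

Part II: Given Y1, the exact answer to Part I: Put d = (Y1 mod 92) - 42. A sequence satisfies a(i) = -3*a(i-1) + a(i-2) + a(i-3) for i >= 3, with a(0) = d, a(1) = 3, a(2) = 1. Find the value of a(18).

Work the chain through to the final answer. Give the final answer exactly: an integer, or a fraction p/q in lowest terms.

980024377

Part I: remainder = value at the root: 7*(30)^3 - 2*(30)^2 - 2*(30)^1 + 6 = (189000) + (-1800) + (-60) + (6) = 187146; answer 187146
Part II: Y1 = 187146; d = -24; a(3) = -3*(1) + 1*(3) + 1*(-24) = -24; iterating: a(3)=-24, a(4)=76, a(5)=-251, a(6)=805, a(7)=-2590, a(8)=8324, a(9)=-26757, a(10)=86005, a(11)=-276448, a(12)=888592, a(13)=-2856219, a(14)=9180801, a(15)=-29510030, a(16)=94854672, a(17)=-304893245, a(18)=980024377; answer 980024377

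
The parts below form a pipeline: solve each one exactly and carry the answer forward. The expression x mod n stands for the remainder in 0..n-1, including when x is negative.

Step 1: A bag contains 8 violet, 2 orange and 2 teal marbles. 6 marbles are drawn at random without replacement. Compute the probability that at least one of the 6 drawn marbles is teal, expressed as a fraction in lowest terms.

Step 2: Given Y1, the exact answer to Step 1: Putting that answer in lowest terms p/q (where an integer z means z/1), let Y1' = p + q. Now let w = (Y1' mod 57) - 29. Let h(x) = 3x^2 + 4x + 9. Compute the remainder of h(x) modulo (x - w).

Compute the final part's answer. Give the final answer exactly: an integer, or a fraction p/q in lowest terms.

Step 1: total draws C(12,6) = 924; complement C(10,6) = 210; favorable 924 - 210 = 714; P = 17/22; answer 17/22
Step 2: Y1 = 17/22; threaded value p + q = 39; w = 10; remainder = value at the root: 3*(10)^2 + 4*(10)^1 + 9 = (300) + (40) + (9) = 349; answer 349

349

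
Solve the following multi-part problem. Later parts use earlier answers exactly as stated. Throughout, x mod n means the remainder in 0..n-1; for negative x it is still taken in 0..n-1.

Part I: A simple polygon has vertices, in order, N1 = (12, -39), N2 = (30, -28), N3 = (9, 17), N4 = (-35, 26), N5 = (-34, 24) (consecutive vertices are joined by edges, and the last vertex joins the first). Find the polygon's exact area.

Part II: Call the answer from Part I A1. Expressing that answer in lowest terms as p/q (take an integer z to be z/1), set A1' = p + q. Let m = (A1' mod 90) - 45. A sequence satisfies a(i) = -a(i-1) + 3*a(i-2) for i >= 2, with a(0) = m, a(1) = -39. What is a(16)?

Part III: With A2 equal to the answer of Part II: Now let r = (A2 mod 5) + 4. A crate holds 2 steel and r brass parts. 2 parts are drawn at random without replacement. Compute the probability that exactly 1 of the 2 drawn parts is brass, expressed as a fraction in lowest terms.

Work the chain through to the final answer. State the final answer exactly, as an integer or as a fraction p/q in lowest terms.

Part I: cross terms: (12*-28 - 30*-39)=834, (30*17 - 9*-28)=762, (9*26 - -35*17)=829, (-35*24 - -34*26)=44, (-34*-39 - 12*24)=1038; twice the area = |3507| = 3507; area = 3507/2; answer 3507/2
Part II: A1 = 3507/2; threaded value p + q = 3509; m = 44; a(2) = -1*(-39) + 3*(44) = 171; iterating: a(2)=171, a(3)=-288, a(4)=801, a(5)=-1665, a(6)=4068, a(7)=-9063, a(8)=21267, a(9)=-48456, a(10)=112257, a(11)=-257625, a(12)=594396, a(13)=-1367271, a(14)=3150459, a(15)=-7252272, a(16)=16703649; answer 16703649
Part III: A2 = 16703649; r = 8; total draws C(10,2) = 45; favorable C(8,1)*C(2,1) = 16; P = 16/45; answer 16/45

16/45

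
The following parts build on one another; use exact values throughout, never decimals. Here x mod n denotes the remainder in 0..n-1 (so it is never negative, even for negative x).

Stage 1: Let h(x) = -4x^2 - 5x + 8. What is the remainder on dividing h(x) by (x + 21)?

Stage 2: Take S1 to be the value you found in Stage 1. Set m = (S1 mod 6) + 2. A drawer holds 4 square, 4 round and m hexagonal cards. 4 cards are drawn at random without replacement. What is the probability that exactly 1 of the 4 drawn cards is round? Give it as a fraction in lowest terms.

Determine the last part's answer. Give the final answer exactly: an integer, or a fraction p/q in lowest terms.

44/91

Stage 1: remainder = value at the root: -4*(-21)^2 - 5*(-21)^1 + 8 = (-1764) + (105) + (8) = -1651; answer -1651
Stage 2: S1 = -1651; m = 7; total draws C(15,4) = 1365; favorable C(4,1)*C(11,3) = 660; P = 44/91; answer 44/91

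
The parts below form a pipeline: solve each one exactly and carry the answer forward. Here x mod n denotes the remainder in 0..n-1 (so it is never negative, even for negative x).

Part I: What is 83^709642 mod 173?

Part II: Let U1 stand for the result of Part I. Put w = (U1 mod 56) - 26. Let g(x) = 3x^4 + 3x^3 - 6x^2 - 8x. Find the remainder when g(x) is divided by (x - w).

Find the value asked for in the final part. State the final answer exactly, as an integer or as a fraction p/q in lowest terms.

105952

Part I: squarings mod 173: 83^1=83, 83^2=142, 83^4=96, 83^8=47, 83^16=133, 83^32=43, 83^64=119, 83^128=148, 83^256=106, 83^512=164, 83^1024=81, 83^2048=160, 83^4096=169, 83^8192=16, 83^16384=83, 83^32768=142, 83^65536=96, 83^131072=47, 83^262144=133, 83^524288=43; 83^709642 = 83^2 * 83^8 * 83^1024 * 83^4096 * 83^16384 * 83^32768 * 83^131072 * 83^524288 = 124 (mod 173); answer 124
Part II: U1 = 124; w = -14; remainder = value at the root: 3*(-14)^4 + 3*(-14)^3 - 6*(-14)^2 - 8*(-14)^1 = (115248) + (-8232) + (-1176) + (112) = 105952; answer 105952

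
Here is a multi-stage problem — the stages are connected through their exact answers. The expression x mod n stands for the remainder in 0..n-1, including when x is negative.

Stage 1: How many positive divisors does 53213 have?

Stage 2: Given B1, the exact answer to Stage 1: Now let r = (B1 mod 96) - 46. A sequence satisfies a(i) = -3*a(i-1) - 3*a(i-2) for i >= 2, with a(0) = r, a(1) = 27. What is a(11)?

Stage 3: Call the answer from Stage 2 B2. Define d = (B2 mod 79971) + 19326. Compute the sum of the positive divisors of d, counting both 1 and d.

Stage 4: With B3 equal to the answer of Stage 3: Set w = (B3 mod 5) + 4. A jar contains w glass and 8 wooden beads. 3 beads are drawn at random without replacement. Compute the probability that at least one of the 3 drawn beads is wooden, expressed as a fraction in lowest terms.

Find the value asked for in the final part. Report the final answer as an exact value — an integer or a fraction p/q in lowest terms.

12/13

Stage 1: 53213 = 127 * 419; number of divisors = (1+1) * (1+1) = 4; answer 4
Stage 2: B1 = 4; r = -42; a(2) = -3*(27) - 3*(-42) = 45; iterating: a(2)=45, a(3)=-216, a(4)=513, a(5)=-891, a(6)=1134, a(7)=-729, a(8)=-1215, a(9)=5832, a(10)=-13851, a(11)=24057; answer 24057
Stage 3: B2 = 24057; d = 43383; 43383 = 3 * 14461; sigma = (1 + 3) * (1 + 14461) = 4 * 14462 = 57848; answer 57848
Stage 4: B3 = 57848; w = 7; total draws C(15,3) = 455; complement C(7,3) = 35; favorable 455 - 35 = 420; P = 12/13; answer 12/13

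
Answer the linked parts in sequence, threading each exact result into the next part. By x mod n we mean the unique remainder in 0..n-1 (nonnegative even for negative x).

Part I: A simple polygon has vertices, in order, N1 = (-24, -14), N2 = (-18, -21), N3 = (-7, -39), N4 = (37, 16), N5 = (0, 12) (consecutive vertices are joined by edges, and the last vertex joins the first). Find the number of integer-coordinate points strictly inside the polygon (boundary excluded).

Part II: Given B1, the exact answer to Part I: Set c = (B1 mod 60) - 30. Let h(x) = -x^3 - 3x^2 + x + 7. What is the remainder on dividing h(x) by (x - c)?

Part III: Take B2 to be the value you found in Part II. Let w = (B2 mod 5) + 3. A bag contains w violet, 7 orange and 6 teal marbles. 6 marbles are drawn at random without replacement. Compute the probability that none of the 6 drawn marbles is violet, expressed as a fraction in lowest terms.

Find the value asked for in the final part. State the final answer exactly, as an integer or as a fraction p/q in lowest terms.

Part I: cross terms: (-24*-21 - -18*-14)=252, (-18*-39 - -7*-21)=555, (-7*16 - 37*-39)=1331, (37*12 - 0*16)=444, (0*-14 - -24*12)=288; twice the area = |2870| = 2870; area = 1435; boundary points = 1 + 1 + 11 + 1 + 2 = 16; strictly interior points = area - boundary/2 + 1 = 1428; answer 1428
Part II: B1 = 1428; c = 18; remainder = value at the root: -1*(18)^3 - 3*(18)^2 + 1*(18)^1 + 7 = (-5832) + (-972) + (18) + (7) = -6779; answer -6779
Part III: B2 = -6779; w = 4; total draws C(17,6) = 12376; favorable C(13,6) = 1716; P = 33/238; answer 33/238

33/238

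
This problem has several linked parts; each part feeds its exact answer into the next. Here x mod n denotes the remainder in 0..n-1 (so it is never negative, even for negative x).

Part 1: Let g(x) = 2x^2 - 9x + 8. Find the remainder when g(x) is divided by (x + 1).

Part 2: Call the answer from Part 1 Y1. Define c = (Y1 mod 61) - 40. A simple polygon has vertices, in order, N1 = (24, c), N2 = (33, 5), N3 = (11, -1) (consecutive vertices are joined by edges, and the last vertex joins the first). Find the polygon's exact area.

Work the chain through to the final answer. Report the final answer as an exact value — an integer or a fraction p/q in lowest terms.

259

Part 1: remainder = value at the root: 2*(-1)^2 - 9*(-1)^1 + 8 = (2) + (9) + (8) = 19; answer 19
Part 2: Y1 = 19; c = -21; cross terms: (24*5 - 33*-21)=813, (33*-1 - 11*5)=-88, (11*-21 - 24*-1)=-207; twice the area = |518| = 518; area = 259; answer 259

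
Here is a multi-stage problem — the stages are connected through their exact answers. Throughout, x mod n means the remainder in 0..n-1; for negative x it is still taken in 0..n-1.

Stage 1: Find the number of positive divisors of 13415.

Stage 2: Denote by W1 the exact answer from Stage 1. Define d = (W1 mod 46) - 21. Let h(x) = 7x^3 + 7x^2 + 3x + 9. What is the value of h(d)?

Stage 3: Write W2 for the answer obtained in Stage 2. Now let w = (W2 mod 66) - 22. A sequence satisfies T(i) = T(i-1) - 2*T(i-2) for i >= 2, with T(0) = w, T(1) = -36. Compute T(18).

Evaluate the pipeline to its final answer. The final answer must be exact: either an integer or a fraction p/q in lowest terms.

Stage 1: 13415 = 5 * 2683; number of divisors = (1+1) * (1+1) = 4; answer 4
Stage 2: W1 = 4; d = -17; 7*(-17)^3 + 7*(-17)^2 + 3*(-17)^1 + 9 = (-34391) + (2023) + (-51) + (9) = -32410; answer -32410
Stage 3: W2 = -32410; w = 40; T(2) = 1*(-36) - 2*(40) = -116; iterating: T(2)=-116, T(3)=-44, T(4)=188, T(5)=276, T(6)=-100, T(7)=-652, T(8)=-452, T(9)=852, T(10)=1756, T(11)=52, T(12)=-3460, T(13)=-3564, T(14)=3356, T(15)=10484, T(16)=3772, T(17)=-17196, T(18)=-24740; answer -24740

-24740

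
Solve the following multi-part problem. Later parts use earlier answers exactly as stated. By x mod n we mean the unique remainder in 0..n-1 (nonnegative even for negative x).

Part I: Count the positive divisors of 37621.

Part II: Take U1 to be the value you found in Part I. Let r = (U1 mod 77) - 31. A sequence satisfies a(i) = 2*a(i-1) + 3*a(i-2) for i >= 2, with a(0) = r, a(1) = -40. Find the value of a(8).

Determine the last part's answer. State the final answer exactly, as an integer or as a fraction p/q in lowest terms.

Part I: 37621 = 17 * 2213; number of divisors = (1+1) * (1+1) = 4; answer 4
Part II: U1 = 4; r = -27; a(2) = 2*(-40) + 3*(-27) = -161; iterating: a(2)=-161, a(3)=-442, a(4)=-1367, a(5)=-4060, a(6)=-12221, a(7)=-36622, a(8)=-109907; answer -109907

-109907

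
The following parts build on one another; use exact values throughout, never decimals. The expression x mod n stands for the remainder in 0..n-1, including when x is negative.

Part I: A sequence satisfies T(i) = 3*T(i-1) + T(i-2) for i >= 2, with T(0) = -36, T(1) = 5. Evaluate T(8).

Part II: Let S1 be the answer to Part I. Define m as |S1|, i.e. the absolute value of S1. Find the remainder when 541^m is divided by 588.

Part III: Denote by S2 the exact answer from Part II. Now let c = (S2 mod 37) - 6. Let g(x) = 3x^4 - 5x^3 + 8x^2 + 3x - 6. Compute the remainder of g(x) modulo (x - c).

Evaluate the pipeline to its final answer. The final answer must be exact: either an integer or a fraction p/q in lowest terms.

288408

Part I: T(2) = 3*(5) + 1*(-36) = -21; iterating: T(2)=-21, T(3)=-58, T(4)=-195, T(5)=-643, T(6)=-2124, T(7)=-7015, T(8)=-23169; answer -23169
Part II: S1 = -23169; m = 23169; squarings mod 588: 541^1=541, 541^2=445, 541^4=457, 541^8=109, 541^16=121, 541^32=529, 541^64=541, 541^128=445, 541^256=457, 541^512=109, 541^1024=121, 541^2048=529, 541^4096=541, 541^8192=445, 541^16384=457; 541^23169 = 541^1 * 541^128 * 541^512 * 541^2048 * 541^4096 * 541^16384 = 505 (mod 588); answer 505
Part III: S2 = 505; c = 18; remainder = value at the root: 3*(18)^4 - 5*(18)^3 + 8*(18)^2 + 3*(18)^1 - 6 = (314928) + (-29160) + (2592) + (54) + (-6) = 288408; answer 288408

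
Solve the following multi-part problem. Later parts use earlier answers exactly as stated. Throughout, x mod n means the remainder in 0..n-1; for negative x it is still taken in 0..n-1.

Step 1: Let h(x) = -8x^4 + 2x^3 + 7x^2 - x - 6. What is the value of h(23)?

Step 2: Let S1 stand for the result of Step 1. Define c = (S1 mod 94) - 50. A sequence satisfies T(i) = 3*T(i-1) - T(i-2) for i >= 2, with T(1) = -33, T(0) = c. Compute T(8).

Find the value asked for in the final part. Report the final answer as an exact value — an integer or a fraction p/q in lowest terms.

Step 1: -8*(23)^4 + 2*(23)^3 + 7*(23)^2 - 1*(23)^1 - 6 = (-2238728) + (24334) + (3703) + (-23) + (-6) = -2210720; answer -2210720
Step 2: S1 = -2210720; c = 16; T(2) = 3*(-33) - 1*(16) = -115; iterating: T(2)=-115, T(3)=-312, T(4)=-821, T(5)=-2151, T(6)=-5632, T(7)=-14745, T(8)=-38603; answer -38603

-38603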